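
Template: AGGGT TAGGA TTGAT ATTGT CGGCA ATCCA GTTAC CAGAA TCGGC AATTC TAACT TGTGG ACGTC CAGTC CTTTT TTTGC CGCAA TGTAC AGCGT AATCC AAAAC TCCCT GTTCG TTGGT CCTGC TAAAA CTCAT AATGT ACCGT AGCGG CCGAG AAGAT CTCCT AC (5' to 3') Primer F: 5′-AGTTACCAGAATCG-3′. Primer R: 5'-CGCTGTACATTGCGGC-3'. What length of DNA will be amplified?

65 bp

The forward primer matches the template at positions 30–43.
Taking the reverse complement of CGCTGTACATTGCGGC gives GCCGCAATGTACAGCG, found at positions 79–94 on the template; the primer anneals here to the top strand with its 3' end pointing upstream.
The product runs from position 30 to position 94, so its length is 94 − 30 + 1 = 65 bp.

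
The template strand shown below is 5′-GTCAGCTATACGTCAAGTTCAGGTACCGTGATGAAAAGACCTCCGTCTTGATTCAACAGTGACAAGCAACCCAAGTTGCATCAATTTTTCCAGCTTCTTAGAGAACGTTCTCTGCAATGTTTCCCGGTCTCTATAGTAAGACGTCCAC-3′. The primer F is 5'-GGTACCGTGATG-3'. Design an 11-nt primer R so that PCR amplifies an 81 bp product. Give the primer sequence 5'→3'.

5'-TCTAAGAAGCT-3'

The forward primer binds at positions 22–33, so an 81 bp product ends at position 22 + 81 − 1 = 102.
The reverse primer anneals to the top strand over positions 92–102, i.e. to AGCTTCTTAGA.
Its sequence written 5'→3' is the reverse complement: TCTAAGAAGCT.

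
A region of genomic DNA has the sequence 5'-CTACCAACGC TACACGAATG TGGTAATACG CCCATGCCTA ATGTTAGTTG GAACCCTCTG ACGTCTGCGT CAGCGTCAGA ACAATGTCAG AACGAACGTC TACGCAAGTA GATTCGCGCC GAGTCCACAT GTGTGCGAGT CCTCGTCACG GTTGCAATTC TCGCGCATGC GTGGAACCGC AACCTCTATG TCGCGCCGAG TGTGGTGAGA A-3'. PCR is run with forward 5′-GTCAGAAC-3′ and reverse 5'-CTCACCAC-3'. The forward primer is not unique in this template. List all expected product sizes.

The forward primer GTCAGAAC matches the top strand at positions 75–82, 86–93.
The reverse primer's reverse complement is GTGGTGAG, matching at positions 202–209.
Each forward site pairs with the reverse site to give a product ending at position 209: sizes 135, 124 bp.

135 bp, 124 bp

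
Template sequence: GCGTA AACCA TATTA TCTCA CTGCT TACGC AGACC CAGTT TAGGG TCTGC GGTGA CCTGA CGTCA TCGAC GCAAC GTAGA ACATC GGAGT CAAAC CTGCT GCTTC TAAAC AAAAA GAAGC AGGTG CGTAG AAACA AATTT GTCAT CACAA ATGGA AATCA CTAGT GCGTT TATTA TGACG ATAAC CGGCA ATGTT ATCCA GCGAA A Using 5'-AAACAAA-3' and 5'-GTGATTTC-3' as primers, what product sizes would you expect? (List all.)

55 bp, 31 bp

The forward primer AAACAAA matches the top strand at positions 107–113, 131–137.
The reverse primer's reverse complement is GAAATCAC, matching at positions 154–161.
Each forward site pairs with the reverse site to give a product ending at position 161: sizes 55, 31 bp.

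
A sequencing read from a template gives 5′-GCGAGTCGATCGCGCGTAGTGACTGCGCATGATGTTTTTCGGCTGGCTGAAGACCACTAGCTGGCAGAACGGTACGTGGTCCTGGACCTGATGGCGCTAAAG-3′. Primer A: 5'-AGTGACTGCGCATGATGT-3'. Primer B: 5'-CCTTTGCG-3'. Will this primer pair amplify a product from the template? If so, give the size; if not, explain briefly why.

No product — primer B has no binding site in the template.

Primer B (CCTTTGCG) does not match the top strand, and its reverse complement CGCAAAGG does not match either.
With no annealing site for primer B, no amplification occurs.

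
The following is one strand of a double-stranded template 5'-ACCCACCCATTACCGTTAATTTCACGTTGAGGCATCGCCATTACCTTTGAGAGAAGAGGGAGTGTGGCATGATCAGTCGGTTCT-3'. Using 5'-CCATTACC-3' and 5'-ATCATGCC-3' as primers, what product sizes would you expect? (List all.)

The forward primer CCATTACC matches the top strand at positions 7–14, 38–45.
The reverse primer's reverse complement is GGCATGAT, matching at positions 66–73.
Each forward site pairs with the reverse site to give a product ending at position 73: sizes 67, 36 bp.

67 bp, 36 bp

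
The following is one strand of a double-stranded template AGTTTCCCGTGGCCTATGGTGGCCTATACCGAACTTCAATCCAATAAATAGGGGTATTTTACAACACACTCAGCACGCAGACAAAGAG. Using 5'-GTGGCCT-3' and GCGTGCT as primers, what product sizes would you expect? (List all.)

The forward primer GTGGCCT matches the top strand at positions 9–15, 19–25.
The reverse primer's reverse complement is AGCACGC, matching at positions 72–78.
Each forward site pairs with the reverse site to give a product ending at position 78: sizes 70, 60 bp.

70 bp, 60 bp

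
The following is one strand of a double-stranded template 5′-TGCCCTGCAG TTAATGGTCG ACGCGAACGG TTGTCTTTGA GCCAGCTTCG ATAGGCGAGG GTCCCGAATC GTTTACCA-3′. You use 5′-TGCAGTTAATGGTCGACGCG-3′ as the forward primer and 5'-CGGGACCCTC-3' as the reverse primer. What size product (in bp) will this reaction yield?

61 bp

The forward primer matches the template at positions 6–25.
Taking the reverse complement of CGGGACCCTC gives GAGGGTCCCG, found at positions 57–66 on the template; the primer anneals here to the top strand with its 3' end pointing upstream.
Product length = (reverse-primer end) − (forward-primer start) + 1 = 66 − 6 + 1 = 61 bp.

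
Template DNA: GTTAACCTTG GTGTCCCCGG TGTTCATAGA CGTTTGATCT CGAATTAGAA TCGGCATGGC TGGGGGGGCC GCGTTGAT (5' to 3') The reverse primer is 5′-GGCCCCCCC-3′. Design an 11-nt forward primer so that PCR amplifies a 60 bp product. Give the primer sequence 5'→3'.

5'-GTGTCCCCGGT-3'

The reverse primer's reverse complement GGGGGGGCC matches the template at positions 62–70, so the product ends at position 70.
A 60 bp product then starts at position 70 − 60 + 1 = 11.
The forward primer is identical to the top strand there: GTGTCCCCGGT.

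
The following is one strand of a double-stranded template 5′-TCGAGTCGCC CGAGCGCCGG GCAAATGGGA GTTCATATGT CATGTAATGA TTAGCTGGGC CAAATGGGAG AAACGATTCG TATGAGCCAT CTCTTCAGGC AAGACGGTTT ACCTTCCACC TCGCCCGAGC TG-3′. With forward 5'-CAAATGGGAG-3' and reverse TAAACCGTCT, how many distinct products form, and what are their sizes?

The forward primer CAAATGGGAG matches the top strand at positions 22–31, 61–70.
The reverse primer's reverse complement is AGACGGTTTA, matching at positions 102–111.
Each forward site pairs with the reverse site to give a product ending at position 111: sizes 90, 51 bp.

Two products: 90 bp, 51 bp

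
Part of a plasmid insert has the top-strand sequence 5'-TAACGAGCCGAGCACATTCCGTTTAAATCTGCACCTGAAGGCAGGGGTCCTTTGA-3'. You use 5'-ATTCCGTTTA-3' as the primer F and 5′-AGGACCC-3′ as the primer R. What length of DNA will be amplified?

The forward primer matches the template at positions 16–25.
Taking the reverse complement of AGGACCC gives GGGTCCT, found at positions 45–51 on the template; the primer anneals here to the top strand with its 3' end pointing upstream.
Amplicon spans positions 16–51: 36 bp.

36 bp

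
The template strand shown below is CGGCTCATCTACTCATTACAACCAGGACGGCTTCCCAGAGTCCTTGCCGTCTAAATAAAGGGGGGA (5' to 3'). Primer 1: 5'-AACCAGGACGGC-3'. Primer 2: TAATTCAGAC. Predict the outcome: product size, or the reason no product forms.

No product — primer 2 has no binding site in the template.

Primer 2 (TAATTCAGAC) does not match the top strand, and its reverse complement GTCTGAATTA does not match either.
With no annealing site for primer 2, no amplification occurs.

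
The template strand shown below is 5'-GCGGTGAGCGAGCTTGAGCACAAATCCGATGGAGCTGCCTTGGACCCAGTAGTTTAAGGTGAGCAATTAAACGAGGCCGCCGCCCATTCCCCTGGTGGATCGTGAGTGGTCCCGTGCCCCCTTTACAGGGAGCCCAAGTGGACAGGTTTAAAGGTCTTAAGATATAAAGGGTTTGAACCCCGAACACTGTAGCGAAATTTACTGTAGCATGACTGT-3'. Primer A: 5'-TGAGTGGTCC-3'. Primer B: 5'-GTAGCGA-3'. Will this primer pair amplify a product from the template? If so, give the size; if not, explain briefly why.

No product — both primers anneal to the same strand and extend in the same direction.

Primer A (TGAGTGGTCC) matches the top strand at positions 103–112 (3' end points downstream).
Primer B (GTAGCGA) also matches the top strand directly, at positions 189–195 — its reverse complement TCGCTAC is not present.
Both primers anneal to the bottom strand with 3' ends pointing the same way, so neither can prime synthesis back toward the other.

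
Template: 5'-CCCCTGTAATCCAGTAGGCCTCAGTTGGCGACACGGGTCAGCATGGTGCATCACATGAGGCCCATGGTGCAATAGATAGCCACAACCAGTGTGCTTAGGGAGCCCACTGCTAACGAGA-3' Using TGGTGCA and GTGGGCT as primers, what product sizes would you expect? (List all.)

The forward primer TGGTGCA matches the top strand at positions 44–50, 65–71.
The reverse primer's reverse complement is AGCCCAC, matching at positions 101–107.
Each forward site pairs with the reverse site to give a product ending at position 107: sizes 64, 43 bp.

64 bp, 43 bp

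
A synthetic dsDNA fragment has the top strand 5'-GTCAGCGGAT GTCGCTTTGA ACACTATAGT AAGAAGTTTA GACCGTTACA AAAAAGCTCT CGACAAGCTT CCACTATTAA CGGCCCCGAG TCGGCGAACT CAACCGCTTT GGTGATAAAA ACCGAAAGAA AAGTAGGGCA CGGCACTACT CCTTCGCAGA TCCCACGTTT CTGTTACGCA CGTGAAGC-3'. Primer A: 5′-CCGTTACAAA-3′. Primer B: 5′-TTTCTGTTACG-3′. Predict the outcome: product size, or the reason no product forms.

Primer A (CCGTTACAAA) matches the top strand at positions 43–52 (3' end points downstream).
Primer B (TTTCTGTTACG) also matches the top strand directly, at positions 168–178 — its reverse complement CGTAACAGAAA is not present.
Both primers anneal to the bottom strand with 3' ends pointing the same way, so neither can prime synthesis back toward the other.

No product — both primers anneal to the same strand and extend in the same direction.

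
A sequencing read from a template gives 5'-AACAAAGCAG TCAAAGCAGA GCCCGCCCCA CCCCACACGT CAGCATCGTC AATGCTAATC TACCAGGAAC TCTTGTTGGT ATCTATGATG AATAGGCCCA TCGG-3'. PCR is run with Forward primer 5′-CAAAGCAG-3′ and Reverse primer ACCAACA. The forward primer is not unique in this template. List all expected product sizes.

78 bp, 69 bp

The forward primer CAAAGCAG matches the top strand at positions 3–10, 12–19.
The reverse primer's reverse complement is TGTTGGT, matching at positions 74–80.
Each forward site pairs with the reverse site to give a product ending at position 80: sizes 78, 69 bp.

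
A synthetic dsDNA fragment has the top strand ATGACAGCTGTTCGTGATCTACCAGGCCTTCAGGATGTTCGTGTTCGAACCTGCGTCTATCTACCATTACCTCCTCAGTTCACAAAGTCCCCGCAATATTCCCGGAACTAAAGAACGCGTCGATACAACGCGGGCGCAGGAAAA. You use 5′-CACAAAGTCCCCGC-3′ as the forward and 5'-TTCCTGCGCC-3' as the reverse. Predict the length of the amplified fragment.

The forward primer matches the template at positions 81–94.
Reverse complement of the reverse primer: GGCGCAGGAA. This occurs on the top strand at positions 133–142.
Product length = (reverse-primer end) − (forward-primer start) + 1 = 142 − 81 + 1 = 62 bp.

62 bp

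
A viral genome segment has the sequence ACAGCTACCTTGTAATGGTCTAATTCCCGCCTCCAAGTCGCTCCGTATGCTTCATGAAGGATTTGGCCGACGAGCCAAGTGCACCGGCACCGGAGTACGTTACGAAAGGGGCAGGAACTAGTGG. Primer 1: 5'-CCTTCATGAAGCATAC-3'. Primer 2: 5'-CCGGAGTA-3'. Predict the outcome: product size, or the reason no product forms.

Primer 1 (CCTTCATGAAGCATAC) has reverse complement GTATGCTTCATGAAGG, which matches the top strand at positions 45–60; primer 1 anneals to the top strand there with its 3' end pointing upstream toward position 45.
Primer 2 (CCGGAGTA) matches the top strand directly at positions 90–97; it anneals to the bottom strand with its 3' end pointing downstream toward position 97.
The 3' ends diverge (primer 1 extends toward position 1, primer 2 toward position 124), so the primers never converge on a shared product.

No product — the primers' 3' ends point away from each other.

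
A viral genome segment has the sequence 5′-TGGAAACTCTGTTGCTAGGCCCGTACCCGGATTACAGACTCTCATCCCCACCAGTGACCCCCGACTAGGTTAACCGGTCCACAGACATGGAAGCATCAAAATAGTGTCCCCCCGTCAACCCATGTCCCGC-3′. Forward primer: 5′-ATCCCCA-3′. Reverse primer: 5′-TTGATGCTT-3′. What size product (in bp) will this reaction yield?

56 bp

Forward primer ATCCCCA is found on the top strand at positions 44–50.
Taking the reverse complement of TTGATGCTT gives AAGCATCAA, found at positions 91–99 on the template; the primer anneals here to the top strand with its 3' end pointing upstream.
Product length = (reverse-primer end) − (forward-primer start) + 1 = 99 − 44 + 1 = 56 bp.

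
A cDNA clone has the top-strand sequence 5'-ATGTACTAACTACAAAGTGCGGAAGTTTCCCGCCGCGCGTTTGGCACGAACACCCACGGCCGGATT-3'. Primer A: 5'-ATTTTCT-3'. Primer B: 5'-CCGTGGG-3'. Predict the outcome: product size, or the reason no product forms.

Primer A (ATTTTCT) does not match the top strand, and its reverse complement AGAAAAT does not match either.
With no annealing site for primer A, no amplification occurs.

No product — primer A has no binding site in the template.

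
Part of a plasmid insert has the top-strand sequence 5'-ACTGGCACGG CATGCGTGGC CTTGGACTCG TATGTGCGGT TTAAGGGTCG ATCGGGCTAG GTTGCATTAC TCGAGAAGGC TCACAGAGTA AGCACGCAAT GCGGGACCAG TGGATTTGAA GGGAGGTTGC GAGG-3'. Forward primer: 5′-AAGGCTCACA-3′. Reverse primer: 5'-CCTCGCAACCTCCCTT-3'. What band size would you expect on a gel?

59 bp

Forward primer AAGGCTCACA is found on the top strand at positions 76–85.
The reverse primer's reverse complement is AAGGGAGGTTGCGAGG, which matches the template at positions 119–134.
The product runs from position 76 to position 134, so its length is 134 − 76 + 1 = 59 bp.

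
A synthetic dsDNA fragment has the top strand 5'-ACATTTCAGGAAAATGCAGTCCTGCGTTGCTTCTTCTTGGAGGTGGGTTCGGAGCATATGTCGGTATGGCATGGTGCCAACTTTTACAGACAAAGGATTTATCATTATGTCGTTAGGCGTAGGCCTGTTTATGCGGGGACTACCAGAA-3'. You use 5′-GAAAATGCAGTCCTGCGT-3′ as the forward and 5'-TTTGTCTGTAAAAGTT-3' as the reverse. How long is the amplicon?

85 bp

Forward primer GAAAATGCAGTCCTGCGT is found on the top strand at positions 10–27.
Taking the reverse complement of TTTGTCTGTAAAAGTT gives AACTTTTACAGACAAA, found at positions 79–94 on the template; the primer anneals here to the top strand with its 3' end pointing upstream.
Amplicon spans positions 10–94: 85 bp.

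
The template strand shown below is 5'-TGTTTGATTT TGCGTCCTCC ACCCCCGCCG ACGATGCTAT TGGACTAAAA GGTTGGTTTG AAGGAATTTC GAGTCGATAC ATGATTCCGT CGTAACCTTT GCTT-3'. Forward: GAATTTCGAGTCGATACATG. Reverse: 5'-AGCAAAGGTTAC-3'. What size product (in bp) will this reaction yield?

The forward primer matches the template at positions 64–83.
The reverse primer's reverse complement is GTAACCTTTGCT, which matches the template at positions 92–103.
Amplicon spans positions 64–103: 40 bp.

40 bp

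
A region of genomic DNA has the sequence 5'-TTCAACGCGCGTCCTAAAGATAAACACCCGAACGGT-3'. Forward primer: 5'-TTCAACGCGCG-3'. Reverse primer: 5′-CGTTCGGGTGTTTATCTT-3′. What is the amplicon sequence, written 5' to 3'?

The forward primer matches the template at positions 1–11.
The reverse primer's reverse complement is AAGATAAACACCCGAACG, which matches the template at positions 17–34.
The product is the template from position 1 through 34 (34 bp).

5'-TTCAACGCGCGTCCTAAAGATAAACACCCGAACG-3'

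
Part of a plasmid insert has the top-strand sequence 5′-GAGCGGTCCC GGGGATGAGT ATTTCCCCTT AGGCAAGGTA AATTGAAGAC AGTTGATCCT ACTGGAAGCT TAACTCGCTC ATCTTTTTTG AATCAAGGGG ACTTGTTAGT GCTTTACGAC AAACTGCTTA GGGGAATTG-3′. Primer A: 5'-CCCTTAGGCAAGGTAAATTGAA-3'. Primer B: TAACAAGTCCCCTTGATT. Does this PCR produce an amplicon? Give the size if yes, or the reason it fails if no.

Yes — an 83 bp product.

Primer A (CCCTTAGGCAAGGTAAATTGAA) matches the top strand at positions 26–47; it acts as a forward primer.
Primer B's reverse complement is AATCAAGGGGACTTGTTA, matching the top strand at positions 91–108; it acts as a reverse primer.
The 3' ends face each other across positions 26–108, giving an 83 bp product.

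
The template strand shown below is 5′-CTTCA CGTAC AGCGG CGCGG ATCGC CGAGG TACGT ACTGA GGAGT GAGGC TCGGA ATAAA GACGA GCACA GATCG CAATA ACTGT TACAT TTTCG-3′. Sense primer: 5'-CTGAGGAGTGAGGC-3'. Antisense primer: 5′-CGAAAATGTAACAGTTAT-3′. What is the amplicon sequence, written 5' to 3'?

5'-CTGAGGAGTGAGGCTCGGAATAAAGACGAGCACAGATCGCAATAACTGTTACATTTTCG-3'

Forward primer CTGAGGAGTGAGGC is found on the top strand at positions 37–50.
Reverse complement of the reverse primer: ATAACTGTTACATTTTCG. This occurs on the top strand at positions 78–95.
The product is the template from position 37 through 95 (59 bp).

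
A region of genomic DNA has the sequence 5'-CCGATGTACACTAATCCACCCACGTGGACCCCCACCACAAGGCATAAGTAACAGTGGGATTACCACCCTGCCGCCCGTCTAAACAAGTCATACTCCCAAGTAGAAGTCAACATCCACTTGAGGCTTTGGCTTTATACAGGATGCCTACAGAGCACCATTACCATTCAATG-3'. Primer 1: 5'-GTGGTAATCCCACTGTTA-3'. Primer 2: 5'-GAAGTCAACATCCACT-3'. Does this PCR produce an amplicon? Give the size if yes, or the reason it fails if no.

No product — the primers' 3' ends point away from each other.

Primer 1 (GTGGTAATCCCACTGTTA) has reverse complement TAACAGTGGGATTACCAC, which matches the top strand at positions 49–66; primer 1 anneals to the top strand there with its 3' end pointing upstream toward position 49.
Primer 2 (GAAGTCAACATCCACT) matches the top strand directly at positions 103–118; it anneals to the bottom strand with its 3' end pointing downstream toward position 118.
The 3' ends diverge (primer 1 extends toward position 1, primer 2 toward position 170), so the primers never converge on a shared product.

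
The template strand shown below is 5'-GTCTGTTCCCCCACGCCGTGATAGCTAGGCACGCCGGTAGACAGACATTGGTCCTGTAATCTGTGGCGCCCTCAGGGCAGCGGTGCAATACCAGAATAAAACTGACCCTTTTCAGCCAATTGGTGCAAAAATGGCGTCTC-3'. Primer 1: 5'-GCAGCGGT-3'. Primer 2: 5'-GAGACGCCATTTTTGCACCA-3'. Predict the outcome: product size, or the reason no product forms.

Primer 1 (GCAGCGGT) matches the top strand at positions 77–84; it acts as a forward primer.
Primer 2's reverse complement is TGGTGCAAAAATGGCGTCTC, matching the top strand at positions 121–140; it acts as a reverse primer.
The 3' ends face each other across positions 77–140, giving a 64 bp product.

Yes — a 64 bp product.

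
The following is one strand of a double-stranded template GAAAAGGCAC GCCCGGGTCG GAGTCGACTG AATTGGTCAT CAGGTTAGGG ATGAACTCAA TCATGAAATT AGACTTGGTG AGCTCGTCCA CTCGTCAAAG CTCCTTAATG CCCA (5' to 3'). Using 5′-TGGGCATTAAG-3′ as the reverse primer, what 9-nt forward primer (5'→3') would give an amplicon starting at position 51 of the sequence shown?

5'-ATGAACTCA-3'

The reverse primer's reverse complement CTTAATGCCCA matches the template at positions 104–114; the product starts at position 51.
The forward primer is identical to the top strand over positions 51–59: ATGAACTCA.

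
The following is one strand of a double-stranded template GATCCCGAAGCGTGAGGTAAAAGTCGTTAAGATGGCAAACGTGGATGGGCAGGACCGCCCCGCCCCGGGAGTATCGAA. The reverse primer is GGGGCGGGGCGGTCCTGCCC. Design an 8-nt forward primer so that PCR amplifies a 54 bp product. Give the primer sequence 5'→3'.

The reverse primer's reverse complement GGGCAGGACCGCCCCGCCCC matches the template at positions 47–66, so the product ends at position 66.
A 54 bp product then starts at position 66 − 54 + 1 = 13.
The forward primer is identical to the top strand there: TGAGGTAA.

5'-TGAGGTAA-3'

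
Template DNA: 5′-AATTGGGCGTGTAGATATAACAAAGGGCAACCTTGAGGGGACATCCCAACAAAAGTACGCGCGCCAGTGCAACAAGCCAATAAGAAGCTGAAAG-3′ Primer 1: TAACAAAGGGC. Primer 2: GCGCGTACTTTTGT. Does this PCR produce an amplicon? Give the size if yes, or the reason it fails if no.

Primer 1 (TAACAAAGGGC) matches the top strand at positions 18–28; it acts as a forward primer.
Primer 2's reverse complement is ACAAAAGTACGCGC, matching the top strand at positions 49–62; it acts as a reverse primer.
The 3' ends face each other across positions 18–62, giving a 45 bp product.

Yes — a 45 bp product.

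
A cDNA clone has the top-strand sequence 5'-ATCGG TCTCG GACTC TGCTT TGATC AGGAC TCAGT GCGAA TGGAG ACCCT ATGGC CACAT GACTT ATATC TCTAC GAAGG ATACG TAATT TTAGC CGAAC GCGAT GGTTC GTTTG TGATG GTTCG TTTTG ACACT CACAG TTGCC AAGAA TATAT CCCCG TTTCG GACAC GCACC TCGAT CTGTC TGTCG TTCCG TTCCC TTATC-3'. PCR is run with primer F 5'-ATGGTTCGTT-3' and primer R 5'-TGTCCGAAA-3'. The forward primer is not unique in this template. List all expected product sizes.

66 bp, 52 bp

The forward primer ATGGTTCGTT matches the top strand at positions 104–113, 118–127.
The reverse primer's reverse complement is TTTCGGACA, matching at positions 161–169.
Each forward site pairs with the reverse site to give a product ending at position 169: sizes 66, 52 bp.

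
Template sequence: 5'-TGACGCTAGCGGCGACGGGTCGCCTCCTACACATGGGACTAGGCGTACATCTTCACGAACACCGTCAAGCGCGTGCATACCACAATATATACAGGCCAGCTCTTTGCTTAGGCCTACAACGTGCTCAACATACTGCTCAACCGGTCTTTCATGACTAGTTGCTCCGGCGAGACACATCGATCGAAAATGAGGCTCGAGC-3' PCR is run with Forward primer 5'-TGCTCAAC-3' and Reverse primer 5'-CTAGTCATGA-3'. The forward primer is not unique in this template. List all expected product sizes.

The forward primer TGCTCAAC matches the top strand at positions 122–129, 134–141.
The reverse primer's reverse complement is TCATGACTAG, matching at positions 149–158.
Each forward site pairs with the reverse site to give a product ending at position 158: sizes 37, 25 bp.

37 bp, 25 bp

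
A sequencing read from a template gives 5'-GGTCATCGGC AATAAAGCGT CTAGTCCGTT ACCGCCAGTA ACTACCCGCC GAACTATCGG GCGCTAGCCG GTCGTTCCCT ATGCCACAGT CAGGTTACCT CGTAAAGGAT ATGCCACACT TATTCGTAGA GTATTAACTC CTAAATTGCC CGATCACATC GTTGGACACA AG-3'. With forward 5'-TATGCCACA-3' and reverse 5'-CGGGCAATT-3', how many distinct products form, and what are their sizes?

The forward primer TATGCCACA matches the top strand at positions 80–88, 110–118.
The reverse primer's reverse complement is AATTGCCCG, matching at positions 144–152.
Each forward site pairs with the reverse site to give a product ending at position 152: sizes 73, 43 bp.

Two products: 73 bp, 43 bp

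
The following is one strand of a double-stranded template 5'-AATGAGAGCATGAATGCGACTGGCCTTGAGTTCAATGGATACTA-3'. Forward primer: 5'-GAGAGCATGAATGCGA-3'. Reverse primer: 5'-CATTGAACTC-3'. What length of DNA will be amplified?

Forward primer GAGAGCATGAATGCGA is found on the top strand at positions 4–19.
Taking the reverse complement of CATTGAACTC gives GAGTTCAATG, found at positions 28–37 on the template; the primer anneals here to the top strand with its 3' end pointing upstream.
Amplicon spans positions 4–37: 34 bp.

34 bp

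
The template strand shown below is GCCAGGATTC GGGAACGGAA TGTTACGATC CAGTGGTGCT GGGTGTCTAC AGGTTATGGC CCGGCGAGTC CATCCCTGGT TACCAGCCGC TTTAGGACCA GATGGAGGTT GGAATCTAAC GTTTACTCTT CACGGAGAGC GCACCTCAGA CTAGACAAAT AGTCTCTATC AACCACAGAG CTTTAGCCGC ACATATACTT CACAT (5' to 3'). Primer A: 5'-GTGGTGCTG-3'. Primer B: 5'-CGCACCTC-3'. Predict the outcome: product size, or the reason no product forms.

Primer A (GTGGTGCTG) matches the top strand at positions 33–41 (3' end points downstream).
Primer B (CGCACCTC) also matches the top strand directly, at positions 140–147 — its reverse complement GAGGTGCG is not present.
Both primers anneal to the bottom strand with 3' ends pointing the same way, so neither can prime synthesis back toward the other.

No product — both primers anneal to the same strand and extend in the same direction.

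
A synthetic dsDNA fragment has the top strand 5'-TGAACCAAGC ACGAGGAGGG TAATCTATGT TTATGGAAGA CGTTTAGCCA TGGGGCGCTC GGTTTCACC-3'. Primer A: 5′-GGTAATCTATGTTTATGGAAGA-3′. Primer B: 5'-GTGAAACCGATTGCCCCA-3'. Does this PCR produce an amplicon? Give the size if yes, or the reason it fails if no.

No product — primer B has no binding site in the template.

Primer B (GTGAAACCGATTGCCCCA) does not match the top strand, and its reverse complement TGGGGCAATCGGTTTCAC does not match either.
With no annealing site for primer B, no amplification occurs.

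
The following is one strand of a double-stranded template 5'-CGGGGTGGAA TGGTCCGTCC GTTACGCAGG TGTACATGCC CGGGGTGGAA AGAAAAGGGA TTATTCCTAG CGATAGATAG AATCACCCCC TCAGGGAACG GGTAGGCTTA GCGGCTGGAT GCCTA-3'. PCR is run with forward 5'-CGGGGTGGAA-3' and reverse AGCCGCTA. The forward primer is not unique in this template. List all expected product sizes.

The forward primer CGGGGTGGAA matches the top strand at positions 1–10, 41–50.
The reverse primer's reverse complement is TAGCGGCT, matching at positions 109–116.
Each forward site pairs with the reverse site to give a product ending at position 116: sizes 116, 76 bp.

116 bp, 76 bp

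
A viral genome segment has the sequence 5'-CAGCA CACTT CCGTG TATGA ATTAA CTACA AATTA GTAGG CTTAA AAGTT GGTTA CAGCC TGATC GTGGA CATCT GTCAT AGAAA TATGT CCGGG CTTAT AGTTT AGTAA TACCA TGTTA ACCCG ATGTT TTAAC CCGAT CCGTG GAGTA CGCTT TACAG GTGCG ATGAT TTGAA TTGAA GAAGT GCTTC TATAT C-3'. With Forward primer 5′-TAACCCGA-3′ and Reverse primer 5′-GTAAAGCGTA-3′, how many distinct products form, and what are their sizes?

The forward primer TAACCCGA matches the top strand at positions 119–126, 132–139.
The reverse primer's reverse complement is TACGCTTTAC, matching at positions 149–158.
Each forward site pairs with the reverse site to give a product ending at position 158: sizes 40, 27 bp.

Two products: 40 bp, 27 bp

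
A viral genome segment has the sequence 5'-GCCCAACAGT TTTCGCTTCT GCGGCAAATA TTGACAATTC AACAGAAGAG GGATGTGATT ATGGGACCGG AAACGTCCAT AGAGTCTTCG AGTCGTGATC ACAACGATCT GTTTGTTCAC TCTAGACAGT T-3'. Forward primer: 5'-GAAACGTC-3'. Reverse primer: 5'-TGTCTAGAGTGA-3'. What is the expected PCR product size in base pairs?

59 bp

The forward primer matches the template at positions 70–77.
Taking the reverse complement of TGTCTAGAGTGA gives TCACTCTAGACA, found at positions 117–128 on the template; the primer anneals here to the top strand with its 3' end pointing upstream.
The product runs from position 70 to position 128, so its length is 128 − 70 + 1 = 59 bp.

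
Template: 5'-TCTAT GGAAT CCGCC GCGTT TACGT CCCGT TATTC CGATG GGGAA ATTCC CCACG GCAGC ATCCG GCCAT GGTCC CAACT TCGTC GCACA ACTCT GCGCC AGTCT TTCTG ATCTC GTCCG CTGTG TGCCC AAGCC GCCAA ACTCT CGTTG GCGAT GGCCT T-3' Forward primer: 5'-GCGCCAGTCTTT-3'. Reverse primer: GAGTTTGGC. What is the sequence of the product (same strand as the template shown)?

Forward primer GCGCCAGTCTTT is found on the top strand at positions 96–107.
The reverse primer's reverse complement is GCCAAACTC, which matches the template at positions 136–144.
The product is the template from position 96 through 144 (49 bp).

5'-GCGCCAGTCTTTCTGATCTCGTCCGCTGTGTGCCCAAGCCGCCAAACTC-3'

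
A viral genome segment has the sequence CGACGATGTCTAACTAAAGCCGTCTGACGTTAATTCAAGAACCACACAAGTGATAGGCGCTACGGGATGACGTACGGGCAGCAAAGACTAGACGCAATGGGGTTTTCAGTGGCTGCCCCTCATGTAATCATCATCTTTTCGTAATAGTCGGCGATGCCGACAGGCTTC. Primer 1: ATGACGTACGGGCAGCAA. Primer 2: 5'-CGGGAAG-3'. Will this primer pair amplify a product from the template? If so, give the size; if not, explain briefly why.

Primer 2 (CGGGAAG) does not match the top strand, and its reverse complement CTTCCCG does not match either.
With no annealing site for primer 2, no amplification occurs.

No product — primer 2 has no binding site in the template.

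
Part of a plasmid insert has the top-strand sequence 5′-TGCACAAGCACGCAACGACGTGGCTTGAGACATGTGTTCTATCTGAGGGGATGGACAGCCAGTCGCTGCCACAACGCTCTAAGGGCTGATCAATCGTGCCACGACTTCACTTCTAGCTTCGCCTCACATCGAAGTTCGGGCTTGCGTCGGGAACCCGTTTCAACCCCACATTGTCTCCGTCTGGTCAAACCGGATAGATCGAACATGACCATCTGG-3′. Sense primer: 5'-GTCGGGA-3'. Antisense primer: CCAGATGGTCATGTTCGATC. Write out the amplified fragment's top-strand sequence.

The forward primer matches the template at positions 146–152.
The reverse primer's reverse complement is GATCGAACATGACCATCTGG, which matches the template at positions 197–216.
The product is the template from position 146 through 216 (71 bp).

5'-GTCGGGAACCCGTTTCAACCCCACATTGTCTCCGTCTGGTCAAACCGGATAGATCGAACATGACCATCTGG-3'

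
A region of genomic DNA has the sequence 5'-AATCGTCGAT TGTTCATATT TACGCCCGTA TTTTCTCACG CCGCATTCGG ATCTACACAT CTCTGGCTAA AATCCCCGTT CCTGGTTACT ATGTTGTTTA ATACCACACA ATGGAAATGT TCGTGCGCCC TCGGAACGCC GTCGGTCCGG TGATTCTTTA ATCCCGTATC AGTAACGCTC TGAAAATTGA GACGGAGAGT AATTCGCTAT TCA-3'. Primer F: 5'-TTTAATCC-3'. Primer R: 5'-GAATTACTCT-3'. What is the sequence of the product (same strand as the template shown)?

5'-TTTAATCCCGTATCAGTAACGCTCTGAAAATTGAGACGGAGAGTAATTC-3'

The forward primer matches the template at positions 157–164.
Reverse complement of the reverse primer: AGAGTAATTC. This occurs on the top strand at positions 196–205.
The product is the template from position 157 through 205 (49 bp).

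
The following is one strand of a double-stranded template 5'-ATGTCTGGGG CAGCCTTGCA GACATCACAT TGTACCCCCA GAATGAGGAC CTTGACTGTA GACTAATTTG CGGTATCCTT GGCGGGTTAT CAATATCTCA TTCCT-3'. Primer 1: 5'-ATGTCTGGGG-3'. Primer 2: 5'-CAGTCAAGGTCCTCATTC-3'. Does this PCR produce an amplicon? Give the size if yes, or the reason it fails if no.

Primer 1 (ATGTCTGGGG) matches the top strand at positions 1–10; it acts as a forward primer.
Primer 2's reverse complement is GAATGAGGACCTTGACTG, matching the top strand at positions 41–58; it acts as a reverse primer.
The 3' ends face each other across positions 1–58, giving a 58 bp product.

Yes — a 58 bp product.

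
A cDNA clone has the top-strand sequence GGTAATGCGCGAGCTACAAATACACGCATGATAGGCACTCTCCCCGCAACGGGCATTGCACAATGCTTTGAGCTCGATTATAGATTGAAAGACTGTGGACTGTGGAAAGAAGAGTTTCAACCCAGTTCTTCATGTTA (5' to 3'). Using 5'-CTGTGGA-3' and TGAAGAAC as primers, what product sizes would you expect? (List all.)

40 bp, 33 bp

The forward primer CTGTGGA matches the top strand at positions 93–99, 100–106.
The reverse primer's reverse complement is GTTCTTCA, matching at positions 125–132.
Each forward site pairs with the reverse site to give a product ending at position 132: sizes 40, 33 bp.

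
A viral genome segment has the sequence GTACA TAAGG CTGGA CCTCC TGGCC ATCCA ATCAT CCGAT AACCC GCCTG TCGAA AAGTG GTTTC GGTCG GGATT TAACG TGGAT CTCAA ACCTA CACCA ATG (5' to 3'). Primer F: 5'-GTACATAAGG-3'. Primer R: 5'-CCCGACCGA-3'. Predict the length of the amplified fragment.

72 bp

Scanning the template, GTACATAAGG occurs at positions 1–10; this primer anneals to the bottom strand there with its 3' end pointing downstream.
Taking the reverse complement of CCCGACCGA gives TCGGTCGGG, found at positions 64–72 on the template; the primer anneals here to the top strand with its 3' end pointing upstream.
Amplicon spans positions 1–72: 72 bp.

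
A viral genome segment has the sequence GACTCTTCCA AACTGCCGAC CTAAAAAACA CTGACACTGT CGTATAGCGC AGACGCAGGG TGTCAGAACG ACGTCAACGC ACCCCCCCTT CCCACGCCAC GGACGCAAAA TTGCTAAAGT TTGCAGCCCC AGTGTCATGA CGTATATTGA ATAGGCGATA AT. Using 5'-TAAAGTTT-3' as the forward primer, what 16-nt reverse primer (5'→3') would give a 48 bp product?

The forward primer binds at positions 115–122, so a 48 bp product ends at position 115 + 48 − 1 = 162.
The reverse primer anneals to the top strand over positions 147–162, i.e. to TTGAATAGGCGATAAT.
Its sequence written 5'→3' is the reverse complement: ATTATCGCCTATTCAA.

5'-ATTATCGCCTATTCAA-3'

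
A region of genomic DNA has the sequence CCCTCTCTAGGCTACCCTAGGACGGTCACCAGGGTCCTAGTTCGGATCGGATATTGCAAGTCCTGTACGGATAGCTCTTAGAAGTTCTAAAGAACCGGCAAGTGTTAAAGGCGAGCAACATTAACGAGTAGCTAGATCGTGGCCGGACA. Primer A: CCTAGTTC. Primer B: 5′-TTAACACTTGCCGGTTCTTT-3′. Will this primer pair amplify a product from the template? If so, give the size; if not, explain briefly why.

Yes — a 73 bp product.

Primer A (CCTAGTTC) matches the top strand at positions 36–43; it acts as a forward primer.
Primer B's reverse complement is AAAGAACCGGCAAGTGTTAA, matching the top strand at positions 89–108; it acts as a reverse primer.
The 3' ends face each other across positions 36–108, giving a 73 bp product.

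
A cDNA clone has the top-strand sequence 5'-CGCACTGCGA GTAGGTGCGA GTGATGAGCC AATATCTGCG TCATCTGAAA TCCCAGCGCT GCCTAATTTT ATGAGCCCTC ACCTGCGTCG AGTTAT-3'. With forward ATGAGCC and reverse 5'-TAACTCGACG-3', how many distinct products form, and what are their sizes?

Two products: 72 bp, 25 bp

The forward primer ATGAGCC matches the top strand at positions 24–30, 71–77.
The reverse primer's reverse complement is CGTCGAGTTA, matching at positions 86–95.
Each forward site pairs with the reverse site to give a product ending at position 95: sizes 72, 25 bp.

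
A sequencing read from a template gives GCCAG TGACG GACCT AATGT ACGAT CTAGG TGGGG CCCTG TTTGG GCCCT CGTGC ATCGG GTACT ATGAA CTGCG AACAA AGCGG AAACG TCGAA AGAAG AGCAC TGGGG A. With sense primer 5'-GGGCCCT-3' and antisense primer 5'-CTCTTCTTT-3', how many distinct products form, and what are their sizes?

The forward primer GGGCCCT matches the top strand at positions 33–39, 44–50.
The reverse primer's reverse complement is AAAGAAGAG, matching at positions 94–102.
Each forward site pairs with the reverse site to give a product ending at position 102: sizes 70, 59 bp.

Two products: 70 bp, 59 bp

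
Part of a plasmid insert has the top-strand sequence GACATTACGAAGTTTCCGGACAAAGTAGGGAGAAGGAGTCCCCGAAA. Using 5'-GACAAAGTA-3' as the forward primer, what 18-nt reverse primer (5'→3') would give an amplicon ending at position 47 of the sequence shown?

The forward primer binds at positions 19–27; the product's 3' end on the top strand is position 47.
The reverse primer anneals to the top strand over positions 30–47, i.e. to GAGAAGGAGTCCCCGAAA.
Its sequence written 5'→3' is the reverse complement: TTTCGGGGACTCCTTCTC.

5'-TTTCGGGGACTCCTTCTC-3'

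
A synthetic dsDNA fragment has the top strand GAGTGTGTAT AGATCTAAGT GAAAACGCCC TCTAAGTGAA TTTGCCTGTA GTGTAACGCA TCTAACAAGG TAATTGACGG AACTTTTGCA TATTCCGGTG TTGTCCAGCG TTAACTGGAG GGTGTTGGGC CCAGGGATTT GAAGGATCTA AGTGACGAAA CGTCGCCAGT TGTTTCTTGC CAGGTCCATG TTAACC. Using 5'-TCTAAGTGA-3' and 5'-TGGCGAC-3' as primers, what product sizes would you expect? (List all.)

155 bp, 138 bp, 22 bp

The forward primer TCTAAGTGA matches the top strand at positions 14–22, 31–39, 147–155.
The reverse primer's reverse complement is GTCGCCA, matching at positions 162–168.
Each forward site pairs with the reverse site to give a product ending at position 168: sizes 155, 138, 22 bp.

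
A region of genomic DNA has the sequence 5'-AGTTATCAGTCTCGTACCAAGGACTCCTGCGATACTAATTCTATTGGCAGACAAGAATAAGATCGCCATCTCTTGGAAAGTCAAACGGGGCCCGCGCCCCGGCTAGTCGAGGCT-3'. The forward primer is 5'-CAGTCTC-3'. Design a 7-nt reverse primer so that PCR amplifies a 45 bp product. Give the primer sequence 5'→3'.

5'-TCTGCCA-3'

The forward primer binds at positions 7–13, so a 45 bp product ends at position 7 + 45 − 1 = 51.
The reverse primer anneals to the top strand over positions 45–51, i.e. to TGGCAGA.
Its sequence written 5'→3' is the reverse complement: TCTGCCA.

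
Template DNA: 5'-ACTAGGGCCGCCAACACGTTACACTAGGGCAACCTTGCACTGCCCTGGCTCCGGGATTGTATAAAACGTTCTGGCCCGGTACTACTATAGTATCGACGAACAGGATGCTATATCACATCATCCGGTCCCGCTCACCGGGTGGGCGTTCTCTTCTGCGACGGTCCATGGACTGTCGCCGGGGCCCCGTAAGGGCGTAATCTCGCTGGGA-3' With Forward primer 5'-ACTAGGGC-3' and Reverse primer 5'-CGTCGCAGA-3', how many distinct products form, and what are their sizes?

Two products: 160 bp, 138 bp

The forward primer ACTAGGGC matches the top strand at positions 1–8, 23–30.
The reverse primer's reverse complement is TCTGCGACG, matching at positions 152–160.
Each forward site pairs with the reverse site to give a product ending at position 160: sizes 160, 138 bp.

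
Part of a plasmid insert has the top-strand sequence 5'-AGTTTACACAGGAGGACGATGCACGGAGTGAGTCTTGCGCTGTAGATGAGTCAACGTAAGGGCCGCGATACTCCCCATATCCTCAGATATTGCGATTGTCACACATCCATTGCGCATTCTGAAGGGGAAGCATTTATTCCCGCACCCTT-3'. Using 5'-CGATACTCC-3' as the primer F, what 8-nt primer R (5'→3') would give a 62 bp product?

5'-CCCCTTCA-3'

The forward primer binds at positions 66–74, so a 62 bp product ends at position 66 + 62 − 1 = 127.
The reverse primer anneals to the top strand over positions 120–127, i.e. to TGAAGGGG.
Its sequence written 5'→3' is the reverse complement: CCCCTTCA.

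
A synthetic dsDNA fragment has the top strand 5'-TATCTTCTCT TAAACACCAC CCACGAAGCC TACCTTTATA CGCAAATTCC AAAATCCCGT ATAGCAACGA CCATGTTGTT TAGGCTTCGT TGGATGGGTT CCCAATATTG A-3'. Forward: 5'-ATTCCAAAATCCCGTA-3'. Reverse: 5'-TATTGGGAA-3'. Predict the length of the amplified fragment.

62 bp

The forward primer matches the template at positions 46–61.
The reverse primer's reverse complement is TTCCCAATA, which matches the template at positions 99–107.
Amplicon spans positions 46–107: 62 bp.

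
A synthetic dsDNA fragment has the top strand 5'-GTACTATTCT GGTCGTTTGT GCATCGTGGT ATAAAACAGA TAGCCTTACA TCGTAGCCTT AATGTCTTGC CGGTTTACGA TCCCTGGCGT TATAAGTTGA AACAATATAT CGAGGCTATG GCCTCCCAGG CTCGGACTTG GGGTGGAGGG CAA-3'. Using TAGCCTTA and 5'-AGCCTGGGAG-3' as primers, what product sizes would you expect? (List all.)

92 bp, 79 bp

The forward primer TAGCCTTA matches the top strand at positions 41–48, 54–61.
The reverse primer's reverse complement is CTCCCAGGCT, matching at positions 123–132.
Each forward site pairs with the reverse site to give a product ending at position 132: sizes 92, 79 bp.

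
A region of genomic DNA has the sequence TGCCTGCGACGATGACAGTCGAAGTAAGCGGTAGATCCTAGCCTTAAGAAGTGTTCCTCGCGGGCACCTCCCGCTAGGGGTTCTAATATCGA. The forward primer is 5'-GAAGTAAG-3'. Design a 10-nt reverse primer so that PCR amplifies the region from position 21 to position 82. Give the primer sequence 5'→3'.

5'-AACCCCTAGC-3'

The product's 3' end on the top strand is position 82.
The reverse primer anneals to the top strand over positions 73–82, i.e. to GCTAGGGGTT.
Its sequence written 5'→3' is the reverse complement: AACCCCTAGC.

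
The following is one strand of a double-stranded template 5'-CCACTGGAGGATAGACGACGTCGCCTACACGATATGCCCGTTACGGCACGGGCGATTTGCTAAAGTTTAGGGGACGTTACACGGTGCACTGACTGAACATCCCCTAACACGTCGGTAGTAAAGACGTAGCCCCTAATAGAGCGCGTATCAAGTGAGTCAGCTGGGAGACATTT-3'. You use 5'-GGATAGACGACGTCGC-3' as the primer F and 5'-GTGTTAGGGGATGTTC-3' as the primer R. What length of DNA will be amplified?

102 bp

The forward primer matches the template at positions 9–24.
Reverse complement of the reverse primer: GAACATCCCCTAACAC. This occurs on the top strand at positions 95–110.
Amplicon spans positions 9–110: 102 bp.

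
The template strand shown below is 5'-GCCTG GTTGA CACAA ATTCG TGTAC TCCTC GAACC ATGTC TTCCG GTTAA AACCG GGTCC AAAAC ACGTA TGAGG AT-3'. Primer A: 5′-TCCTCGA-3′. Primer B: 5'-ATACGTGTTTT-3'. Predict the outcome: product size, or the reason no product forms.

Yes — a 46 bp product.

Primer A (TCCTCGA) matches the top strand at positions 26–32; it acts as a forward primer.
Primer B's reverse complement is AAAACACGTAT, matching the top strand at positions 61–71; it acts as a reverse primer.
The 3' ends face each other across positions 26–71, giving a 46 bp product.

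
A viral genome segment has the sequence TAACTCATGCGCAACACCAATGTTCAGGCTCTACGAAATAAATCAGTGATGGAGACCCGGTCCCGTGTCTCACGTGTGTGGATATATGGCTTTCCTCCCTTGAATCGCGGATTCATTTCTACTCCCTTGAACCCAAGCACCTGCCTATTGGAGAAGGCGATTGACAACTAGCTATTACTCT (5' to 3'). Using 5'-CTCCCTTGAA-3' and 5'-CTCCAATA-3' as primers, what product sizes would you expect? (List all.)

59 bp, 32 bp

The forward primer CTCCCTTGAA matches the top strand at positions 95–104, 122–131.
The reverse primer's reverse complement is TATTGGAG, matching at positions 146–153.
Each forward site pairs with the reverse site to give a product ending at position 153: sizes 59, 32 bp.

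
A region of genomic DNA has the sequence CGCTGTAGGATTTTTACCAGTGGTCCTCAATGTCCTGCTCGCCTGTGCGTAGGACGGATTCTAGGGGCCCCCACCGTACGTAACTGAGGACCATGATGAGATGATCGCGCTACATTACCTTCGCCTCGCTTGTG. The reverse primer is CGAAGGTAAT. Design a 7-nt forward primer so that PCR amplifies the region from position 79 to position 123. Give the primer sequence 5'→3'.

5'-CGTAACT-3'

The reverse primer's reverse complement ATTACCTTCG matches the template at positions 114–123; the product starts at position 79.
The forward primer is identical to the top strand over positions 79–85: CGTAACT.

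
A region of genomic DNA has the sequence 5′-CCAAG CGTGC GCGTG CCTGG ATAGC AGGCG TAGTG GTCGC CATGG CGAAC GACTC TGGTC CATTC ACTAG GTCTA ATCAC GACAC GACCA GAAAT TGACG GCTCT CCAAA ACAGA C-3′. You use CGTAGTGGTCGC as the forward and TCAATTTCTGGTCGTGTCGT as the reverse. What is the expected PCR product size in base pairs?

Scanning the template, CGTAGTGGTCGC occurs at positions 29–40; this primer anneals to the bottom strand there with its 3' end pointing downstream.
The reverse primer's reverse complement is ACGACACGACCAGAAATTGA, which matches the template at positions 79–98.
Product length = (reverse-primer end) − (forward-primer start) + 1 = 98 − 29 + 1 = 70 bp.

70 bp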